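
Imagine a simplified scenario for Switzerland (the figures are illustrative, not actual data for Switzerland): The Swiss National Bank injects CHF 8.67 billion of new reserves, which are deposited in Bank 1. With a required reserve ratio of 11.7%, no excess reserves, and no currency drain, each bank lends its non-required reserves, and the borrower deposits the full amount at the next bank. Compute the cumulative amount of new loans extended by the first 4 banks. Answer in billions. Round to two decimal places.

Bank i lends (1 − rr)^i of the original deposit: Bank 1 lends 8.67·0.8830 ≈ 7.6556, Bank 2 lends 8.67·0.8830² ≈ 6.7599, and so on.
Summing a geometric series: total = 8.67·[0.8830·(1 − 0.8830^4) / (1 − 0.8830)] ≈ 25.6551 billion.

CHF 25.66 billion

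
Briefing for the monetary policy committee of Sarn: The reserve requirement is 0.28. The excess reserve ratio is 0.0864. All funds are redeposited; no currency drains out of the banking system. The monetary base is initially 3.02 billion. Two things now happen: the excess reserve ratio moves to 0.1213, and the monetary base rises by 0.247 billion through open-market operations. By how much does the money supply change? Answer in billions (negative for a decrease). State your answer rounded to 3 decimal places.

Before: m₁ = 1 / (0.28 + 0.0864) ≈ 2.72926, MB₁ = 3.02, so M₁ = 2.72926 × 3.02 ≈ 8.2424 billion.
After: m₂ = 1 / (0.28 + 0.1213) ≈ 2.49190, MB₂ = 3.02 + 0.247 = 3.267, so M₂ = 2.49190 × 3.267 ≈ 8.141 billion.
ΔM = M₂ − M₁ = 8.141 − 8.2424 = -0.1014 billion.

-0.101 billion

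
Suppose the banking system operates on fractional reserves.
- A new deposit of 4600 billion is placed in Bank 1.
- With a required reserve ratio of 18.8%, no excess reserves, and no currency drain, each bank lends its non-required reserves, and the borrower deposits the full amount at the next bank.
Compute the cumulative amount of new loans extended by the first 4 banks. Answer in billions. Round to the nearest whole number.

Bank i lends (1 − rr)^i of the original deposit: Bank 1 lends 4600·0.8120 = 3735.2000, Bank 2 lends 4600·0.8120² = 3032.9824, and so on.
Summing a geometric series: total = 4600·[0.8120·(1 − 0.8120^4) / (1 − 0.8120)] ≈ 11230.7429 billion.

11231 billion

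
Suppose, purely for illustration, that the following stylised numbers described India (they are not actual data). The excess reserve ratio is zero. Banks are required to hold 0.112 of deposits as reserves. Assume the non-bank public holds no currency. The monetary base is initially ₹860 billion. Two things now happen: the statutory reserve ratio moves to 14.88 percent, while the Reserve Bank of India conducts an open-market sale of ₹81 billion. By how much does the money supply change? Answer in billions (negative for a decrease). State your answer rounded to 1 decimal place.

-2443.4 billion

Before: m₁ = 1 / (0.112) ≈ 8.92857, MB₁ = 860, so M₁ = 8.92857 × 860 = 7678.5702 billion.
After: m₂ = 1 / (0.1488) ≈ 6.72043, MB₂ = 860 − 81 = 779, so M₂ = 6.72043 × 779 ≈ 5235.215 billion.
ΔM = M₂ − M₁ = 5235.215 − 7678.5702 = -2443.3552 billion.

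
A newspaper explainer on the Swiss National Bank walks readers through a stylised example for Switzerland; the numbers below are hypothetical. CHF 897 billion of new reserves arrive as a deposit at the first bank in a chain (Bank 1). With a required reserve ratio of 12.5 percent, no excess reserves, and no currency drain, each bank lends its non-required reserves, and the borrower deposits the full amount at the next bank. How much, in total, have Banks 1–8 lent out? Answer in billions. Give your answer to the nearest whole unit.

CHF 4121 billion

Bank i lends (1 − rr)^i of the original deposit: Bank 1 lends 897·0.8750 = 784.8750, Bank 2 lends 897·0.8750² ≈ 686.7656, and so on.
Summing a geometric series: total = 897·[0.8750·(1 − 0.8750^8) / (1 − 0.8750)] ≈ 4121.4796 billion.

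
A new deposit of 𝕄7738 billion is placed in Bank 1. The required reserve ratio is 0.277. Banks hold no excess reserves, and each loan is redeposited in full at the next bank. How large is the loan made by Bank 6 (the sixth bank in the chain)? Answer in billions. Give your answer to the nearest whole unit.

Each bank lends a fraction (1 − rr) = 0.7230 of the deposit it receives, so Bank 6 receives 7738·0.7230^5 and lends 7738·0.7230^6 ≈ 1105.2449 billion.

𝕄1105 billion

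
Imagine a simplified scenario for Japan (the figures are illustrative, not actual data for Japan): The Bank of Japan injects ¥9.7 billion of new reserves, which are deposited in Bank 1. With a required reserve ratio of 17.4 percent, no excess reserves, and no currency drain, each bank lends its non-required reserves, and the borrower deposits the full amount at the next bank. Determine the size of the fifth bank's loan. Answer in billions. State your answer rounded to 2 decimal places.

Each bank lends a fraction (1 − rr) = 0.8260 of the deposit it receives, so Bank 5 receives 9.7·0.8260^4 and lends 9.7·0.8260^5 ≈ 3.7297 billion.

¥3.73 billion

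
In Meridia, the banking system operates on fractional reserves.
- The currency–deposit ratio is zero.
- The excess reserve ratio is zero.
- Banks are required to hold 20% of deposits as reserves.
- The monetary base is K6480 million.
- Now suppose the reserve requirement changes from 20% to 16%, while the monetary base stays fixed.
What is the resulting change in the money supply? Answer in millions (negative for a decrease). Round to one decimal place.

K8100.0 million

Initially m₁ = 1 / (0.2) = 5, so M₁ = 5 × 6480 = 32400 million.
After the change m₂ = 1 / (0.16) = 6.25, so M₂ = 6.25 × 6480 = 40500 million.
ΔM = M₂ − M₁ = 40500 − 32400 = 8100 million.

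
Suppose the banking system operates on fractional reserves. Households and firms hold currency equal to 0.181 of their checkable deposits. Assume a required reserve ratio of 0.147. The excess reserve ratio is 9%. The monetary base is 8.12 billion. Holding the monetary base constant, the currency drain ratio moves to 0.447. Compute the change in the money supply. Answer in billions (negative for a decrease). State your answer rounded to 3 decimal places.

-5.764 billion

Initially m₁ = (1 + 0.181) / (0.147 + 0.09 + 0.181) ≈ 2.82536, so M₁ = 2.82536 × 8.12 ≈ 22.9419 billion.
After the change m₂ = (1 + 0.447) / (0.147 + 0.09 + 0.447) ≈ 2.11550, so M₂ = 2.11550 × 8.12 ≈ 17.1779 billion.
ΔM = M₂ − M₁ = 17.1779 − 22.9419 = -5.764 billion.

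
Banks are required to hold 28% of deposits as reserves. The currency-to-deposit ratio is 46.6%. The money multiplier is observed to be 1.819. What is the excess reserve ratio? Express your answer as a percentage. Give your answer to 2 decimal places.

5.99%

Using m = 1.819. Since m = (1 + c)/(c + rr + e), the denominator satisfies c + rr + e = (1 + c)/m = (1 + 0.466) / 1.819 ≈ 0.805937.
With c = 0.466 and rr = 0.28, the excess reserve ratio is 0.805937 − 0.466 − 0.28 = 0.059937.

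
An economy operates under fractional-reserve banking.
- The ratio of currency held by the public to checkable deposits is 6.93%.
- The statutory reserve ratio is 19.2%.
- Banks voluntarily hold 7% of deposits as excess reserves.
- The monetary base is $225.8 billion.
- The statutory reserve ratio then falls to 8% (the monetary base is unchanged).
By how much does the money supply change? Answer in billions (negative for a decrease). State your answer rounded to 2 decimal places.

Initially m₁ = (1 + 0.0693) / (0.192 + 0.07 + 0.0693) ≈ 3.227588, so M₁ = 3.227588 × 225.8 ≈ 728.7894 billion.
After the change m₂ = (1 + 0.0693) / (0.08 + 0.07 + 0.0693) ≈ 4.875969, so M₂ = 4.875969 × 225.8 ≈ 1100.9938 billion.
ΔM = M₂ − M₁ = 1100.9938 − 728.7894 = 372.2044 billion.

$372.20 billion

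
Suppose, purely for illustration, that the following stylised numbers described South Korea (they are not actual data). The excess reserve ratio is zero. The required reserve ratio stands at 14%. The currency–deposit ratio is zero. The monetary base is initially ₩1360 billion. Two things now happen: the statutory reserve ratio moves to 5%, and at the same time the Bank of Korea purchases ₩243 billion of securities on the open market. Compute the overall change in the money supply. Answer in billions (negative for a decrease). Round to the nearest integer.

Before: m₁ = 1 / (0.14) ≈ 7.14286, MB₁ = 1360, so M₁ = 7.14286 × 1360 = 9714.2896 billion.
After: m₂ = 1 / (0.05) = 20, MB₂ = 1360 + 243 = 1603, so M₂ = 20 × 1603 = 32060 billion.
ΔM = M₂ − M₁ = 32060 − 9714.2896 = 22345.7104 billion.

₩22346 billion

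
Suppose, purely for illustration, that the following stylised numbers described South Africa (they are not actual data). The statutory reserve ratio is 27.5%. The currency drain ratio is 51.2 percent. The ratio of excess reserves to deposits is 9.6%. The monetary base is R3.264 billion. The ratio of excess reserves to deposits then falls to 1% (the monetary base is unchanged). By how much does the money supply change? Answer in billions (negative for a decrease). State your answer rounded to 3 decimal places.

Initially m₁ = (1 + 0.512) / (0.275 + 0.096 + 0.512) ≈ 1.71234, so M₁ = 1.71234 × 3.264 ≈ 5.5891 billion.
After the change m₂ = (1 + 0.512) / (0.275 + 0.01 + 0.512) ≈ 1.89711, so M₂ = 1.89711 × 3.264 ≈ 6.1922 billion.
ΔM = M₂ − M₁ = 6.1922 − 5.5891 = 0.6031 billion.

R0.603 billion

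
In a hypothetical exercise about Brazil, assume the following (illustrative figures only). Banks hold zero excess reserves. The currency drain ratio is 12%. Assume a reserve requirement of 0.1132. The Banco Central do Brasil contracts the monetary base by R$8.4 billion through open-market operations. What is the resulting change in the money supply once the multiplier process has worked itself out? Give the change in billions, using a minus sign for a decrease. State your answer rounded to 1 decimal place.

-40.3 billion

The money multiplier is m = (1 + c) / (rr + c) = (1 + 0.12) / (0.1132 + 0.12) ≈ 4.8027.
The sale removes 8.4 billion of base, so ΔM = m × ΔMB = 4.8027 × (−8.4) ≈ -40.3427 billion.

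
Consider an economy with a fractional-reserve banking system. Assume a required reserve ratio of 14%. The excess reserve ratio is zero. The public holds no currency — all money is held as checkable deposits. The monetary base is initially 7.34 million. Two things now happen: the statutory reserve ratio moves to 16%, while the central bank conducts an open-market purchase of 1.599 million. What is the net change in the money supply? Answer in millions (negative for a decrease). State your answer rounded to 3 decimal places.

Before: m₁ = 1 / (0.14) ≈ 7.14286, MB₁ = 7.34, so M₁ = 7.14286 × 7.34 ≈ 52.4286 million.
After: m₂ = 1 / (0.16) = 6.25, MB₂ = 7.34 + 1.599 = 8.939, so M₂ = 6.25 × 8.939 ≈ 55.8687 million.
ΔM = M₂ − M₁ = 55.8687 − 52.4286 = 3.4401 million.

3.440 million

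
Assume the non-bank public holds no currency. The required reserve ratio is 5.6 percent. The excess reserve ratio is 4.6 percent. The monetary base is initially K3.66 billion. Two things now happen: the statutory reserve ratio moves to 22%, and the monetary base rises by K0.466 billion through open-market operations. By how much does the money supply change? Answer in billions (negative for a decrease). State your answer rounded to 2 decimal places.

-20.37 billion

Before: m₁ = 1 / (0.056 + 0.046) ≈ 9.8039, MB₁ = 3.66, so M₁ = 9.8039 × 3.66 ≈ 35.8823 billion.
After: m₂ = 1 / (0.22 + 0.046) ≈ 3.7594, MB₂ = 3.66 + 0.466 = 4.126, so M₂ = 3.7594 × 4.126 ≈ 15.5113 billion.
ΔM = M₂ − M₁ = 15.5113 − 35.8823 = -20.371 billion.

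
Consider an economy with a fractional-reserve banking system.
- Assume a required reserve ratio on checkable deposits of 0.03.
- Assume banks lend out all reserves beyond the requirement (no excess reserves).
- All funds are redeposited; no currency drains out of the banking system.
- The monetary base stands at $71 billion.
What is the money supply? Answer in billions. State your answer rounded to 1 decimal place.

With no currency drain or excess reserves, the money multiplier is m = 1/rr = 1/0.03 ≈ 33.3333.
Money supply M = m × MB = 33.3333 × 71 = 2366.6643 billion.

$2366.7 billion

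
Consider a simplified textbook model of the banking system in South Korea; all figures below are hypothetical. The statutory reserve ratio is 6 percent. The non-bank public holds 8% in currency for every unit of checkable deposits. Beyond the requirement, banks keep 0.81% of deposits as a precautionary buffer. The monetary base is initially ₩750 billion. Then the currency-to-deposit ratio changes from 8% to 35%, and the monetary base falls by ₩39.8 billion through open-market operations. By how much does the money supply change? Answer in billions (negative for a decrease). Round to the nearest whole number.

Before: m₁ = (1 + 0.08) / (0.06 + 0.0081 + 0.08) ≈ 7.2924, MB₁ = 750, so M₁ = 7.2924 × 750 = 5469.3 billion.
After: m₂ = (1 + 0.35) / (0.06 + 0.0081 + 0.35) ≈ 3.2289, MB₂ = 750 − 39.8 = 710.2, so M₂ = 3.2289 × 710.2 ≈ 2293.1648 billion.
ΔM = M₂ − M₁ = 2293.1648 − 5469.3 = -3176.1352 billion.

-3176 billion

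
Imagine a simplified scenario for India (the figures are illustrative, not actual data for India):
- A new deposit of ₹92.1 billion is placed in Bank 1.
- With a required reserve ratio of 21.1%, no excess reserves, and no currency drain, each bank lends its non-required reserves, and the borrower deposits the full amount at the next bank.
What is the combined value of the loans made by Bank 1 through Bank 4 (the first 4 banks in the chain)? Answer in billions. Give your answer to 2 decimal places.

₹210.93 billion

Bank i lends (1 − rr)^i of the original deposit: Bank 1 lends 92.1·0.7890 = 72.6669, Bank 2 lends 92.1·0.7890² ≈ 57.3342, and so on.
Summing a geometric series: total = 92.1·[0.7890·(1 − 0.7890^4) / (1 − 0.7890)] ≈ 210.9295 billion.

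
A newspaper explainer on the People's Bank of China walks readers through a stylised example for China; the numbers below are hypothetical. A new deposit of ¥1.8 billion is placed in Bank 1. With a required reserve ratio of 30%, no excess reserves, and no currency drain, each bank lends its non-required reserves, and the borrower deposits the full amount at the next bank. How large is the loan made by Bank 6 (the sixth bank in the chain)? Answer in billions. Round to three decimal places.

Each bank lends a fraction (1 − rr) = 0.7000 of the deposit it receives, so Bank 6 receives 1.8·0.7000^5 and lends 1.8·0.7000^6 ≈ 0.2118 billion.

¥0.212 billion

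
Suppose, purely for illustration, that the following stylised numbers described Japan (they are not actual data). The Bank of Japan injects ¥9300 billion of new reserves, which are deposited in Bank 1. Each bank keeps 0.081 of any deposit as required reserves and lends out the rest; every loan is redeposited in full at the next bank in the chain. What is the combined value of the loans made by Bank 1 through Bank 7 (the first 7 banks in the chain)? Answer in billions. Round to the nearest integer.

Bank i lends (1 − rr)^i of the original deposit: Bank 1 lends 9300·0.9190 = 8546.7000, Bank 2 lends 9300·0.9190² = 7854.4173, and so on.
Summing a geometric series: total = 9300·[0.9190·(1 − 0.9190^7) / (1 − 0.9190)] ≈ 47100.1323 billion.

¥47100 billion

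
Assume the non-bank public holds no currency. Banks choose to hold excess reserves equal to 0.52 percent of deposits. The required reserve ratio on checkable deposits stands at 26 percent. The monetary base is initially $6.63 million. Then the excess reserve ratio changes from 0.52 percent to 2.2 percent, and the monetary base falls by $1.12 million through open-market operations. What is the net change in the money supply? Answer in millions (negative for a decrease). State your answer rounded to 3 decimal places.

-5.461 million

Before: m₁ = 1 / (0.26 + 0.0052) ≈ 3.77074, MB₁ = 6.63, so M₁ = 3.77074 × 6.63 ≈ 25 million.
After: m₂ = 1 / (0.26 + 0.022) ≈ 3.54610, MB₂ = 6.63 − 1.12 = 5.51, so M₂ = 3.54610 × 5.51 ≈ 19.539 million.
ΔM = M₂ − M₁ = 19.539 − 25 = -5.461 million.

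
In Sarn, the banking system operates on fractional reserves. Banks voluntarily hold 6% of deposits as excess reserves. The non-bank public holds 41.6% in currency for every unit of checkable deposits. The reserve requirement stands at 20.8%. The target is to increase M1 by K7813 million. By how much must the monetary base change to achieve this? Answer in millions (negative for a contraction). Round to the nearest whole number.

The money multiplier is m = (1 + c) / (rr + e + c) = (1 + 0.416) / (0.208 + 0.06 + 0.416) ≈ 2.07018.
ΔMB = ΔM / m = (+7813) / 2.07018 ≈ 3774.068 million.

K3774 million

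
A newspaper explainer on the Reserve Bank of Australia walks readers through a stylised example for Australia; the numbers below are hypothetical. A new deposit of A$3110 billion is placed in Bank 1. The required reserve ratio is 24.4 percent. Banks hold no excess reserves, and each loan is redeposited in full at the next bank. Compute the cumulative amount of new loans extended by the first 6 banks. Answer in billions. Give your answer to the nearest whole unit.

Bank i lends (1 − rr)^i of the original deposit: Bank 1 lends 3110·0.7560 = 2351.1600, Bank 2 lends 3110·0.7560² ≈ 1777.4770, and so on.
Summing a geometric series: total = 3110·[0.7560·(1 − 0.7560^6) / (1 − 0.7560)] ≈ 7836.9349 billion.

A$7837 billion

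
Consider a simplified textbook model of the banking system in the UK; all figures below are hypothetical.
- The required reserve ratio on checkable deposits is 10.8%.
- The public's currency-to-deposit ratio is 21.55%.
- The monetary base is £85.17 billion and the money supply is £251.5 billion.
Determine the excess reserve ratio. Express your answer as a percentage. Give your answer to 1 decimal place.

Using m = M/MB = 251.5/85.17 ≈ 2.952918. Since m = (1 + c)/(c + rr + e), the denominator satisfies c + rr + e = (1 + c)/m = (1 + 0.2155) / 2.952918 ≈ 0.411627.
With c = 0.2155 and rr = 0.108, the excess reserve ratio is 0.411627 − 0.2155 − 0.108 = 0.088127.

8.8%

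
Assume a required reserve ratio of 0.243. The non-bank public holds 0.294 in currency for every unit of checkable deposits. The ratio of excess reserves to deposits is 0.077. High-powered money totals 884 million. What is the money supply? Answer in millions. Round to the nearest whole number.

The money multiplier is m = (1 + c) / (rr + e + c) = (1 + 0.294) / (0.243 + 0.077 + 0.294) ≈ 2.1075.
So M = m × MB = 2.1075 × 884 = 1863.03 million.

1863 million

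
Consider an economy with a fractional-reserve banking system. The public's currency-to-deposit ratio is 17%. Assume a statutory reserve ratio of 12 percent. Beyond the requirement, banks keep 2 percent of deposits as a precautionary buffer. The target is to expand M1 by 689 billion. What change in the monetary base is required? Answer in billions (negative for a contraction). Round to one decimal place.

182.6 billion

The money multiplier is m = (1 + c) / (rr + e + c) = (1 + 0.17) / (0.12 + 0.02 + 0.17) ≈ 3.77419.
ΔMB = ΔM / m = (+689) / 3.77419 ≈ 182.5557 billion.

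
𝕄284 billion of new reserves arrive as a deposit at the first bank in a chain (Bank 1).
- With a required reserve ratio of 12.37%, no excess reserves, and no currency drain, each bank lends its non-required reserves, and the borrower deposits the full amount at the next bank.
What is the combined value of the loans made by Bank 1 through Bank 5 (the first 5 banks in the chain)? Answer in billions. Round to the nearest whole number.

Bank i lends (1 − rr)^i of the original deposit: Bank 1 lends 284·0.8763 = 248.8692, Bank 2 lends 284·0.8763² ≈ 218.0841, and so on.
Summing a geometric series: total = 284·[0.8763·(1 − 0.8763^5) / (1 − 0.8763)] ≈ 972.2789 billion.

𝕄972 billion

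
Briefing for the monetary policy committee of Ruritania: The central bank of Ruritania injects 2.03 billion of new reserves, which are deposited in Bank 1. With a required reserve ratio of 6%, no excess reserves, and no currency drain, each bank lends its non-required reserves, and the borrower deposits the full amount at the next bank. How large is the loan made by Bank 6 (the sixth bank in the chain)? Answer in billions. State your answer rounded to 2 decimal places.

Each bank lends a fraction (1 − rr) = 0.9400 of the deposit it receives, so Bank 6 receives 2.03·0.9400^5 and lends 2.03·0.9400^6 ≈ 1.4004 billion.

1.40 billion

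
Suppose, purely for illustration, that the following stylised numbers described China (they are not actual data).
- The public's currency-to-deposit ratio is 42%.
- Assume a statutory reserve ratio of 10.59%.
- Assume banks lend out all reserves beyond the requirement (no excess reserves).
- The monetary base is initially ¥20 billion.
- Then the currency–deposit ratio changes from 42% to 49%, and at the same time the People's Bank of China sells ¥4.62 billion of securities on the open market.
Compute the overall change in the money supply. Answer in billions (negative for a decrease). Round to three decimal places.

-15.546 billion

Before: m₁ = (1 + 0.42) / (0.1059 + 0.42) ≈ 2.700133, MB₁ = 20, so M₁ = 2.700133 × 20 ≈ 54.0027 billion.
After: m₂ = (1 + 0.49) / (0.1059 + 0.49) ≈ 2.500420, MB₂ = 20 − 4.62 = 15.38, so M₂ = 2.500420 × 15.38 ≈ 38.4565 billion.
ΔM = M₂ − M₁ = 38.4565 − 54.0027 = -15.5462 billion.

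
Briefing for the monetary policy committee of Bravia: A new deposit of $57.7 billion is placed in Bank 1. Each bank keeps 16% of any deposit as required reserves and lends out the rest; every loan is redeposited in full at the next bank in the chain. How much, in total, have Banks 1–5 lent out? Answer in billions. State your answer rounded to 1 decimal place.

Bank i lends (1 − rr)^i of the original deposit: Bank 1 lends 57.7·0.8400 = 48.4680, Bank 2 lends 57.7·0.8400² ≈ 40.7131, and so on.
Summing a geometric series: total = 57.7·[0.8400·(1 − 0.8400^5) / (1 − 0.8400)] ≈ 176.2381 billion.

$176.2 billion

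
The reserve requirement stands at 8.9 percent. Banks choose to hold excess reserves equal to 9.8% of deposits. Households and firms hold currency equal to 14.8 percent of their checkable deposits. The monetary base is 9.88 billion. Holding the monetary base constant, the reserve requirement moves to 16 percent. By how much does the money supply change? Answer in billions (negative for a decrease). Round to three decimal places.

-5.921 billion

Initially m₁ = (1 + 0.148) / (0.089 + 0.098 + 0.148) ≈ 3.42687, so M₁ = 3.42687 × 9.88 ≈ 33.8575 billion.
After the change m₂ = (1 + 0.148) / (0.16 + 0.098 + 0.148) ≈ 2.82759, so M₂ = 2.82759 × 9.88 ≈ 27.9366 billion.
ΔM = M₂ − M₁ = 27.9366 − 33.8575 = -5.9209 billion.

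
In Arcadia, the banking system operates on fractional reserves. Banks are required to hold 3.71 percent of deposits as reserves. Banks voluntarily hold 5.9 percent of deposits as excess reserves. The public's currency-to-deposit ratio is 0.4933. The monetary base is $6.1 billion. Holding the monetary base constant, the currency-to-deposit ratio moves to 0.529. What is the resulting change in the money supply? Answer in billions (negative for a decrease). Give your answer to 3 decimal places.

-0.534 billion

Initially m₁ = (1 + 0.4933) / (0.0371 + 0.059 + 0.4933) ≈ 2.53359, so M₁ = 2.53359 × 6.1 ≈ 15.4549 billion.
After the change m₂ = (1 + 0.529) / (0.0371 + 0.059 + 0.529) ≈ 2.44601, so M₂ = 2.44601 × 6.1 ≈ 14.9207 billion.
ΔM = M₂ − M₁ = 14.9207 − 15.4549 = -0.5342 billion.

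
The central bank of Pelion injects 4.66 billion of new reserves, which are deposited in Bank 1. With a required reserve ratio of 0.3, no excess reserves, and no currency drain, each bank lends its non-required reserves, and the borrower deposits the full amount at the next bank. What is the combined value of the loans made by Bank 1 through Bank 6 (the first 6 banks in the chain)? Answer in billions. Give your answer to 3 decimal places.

Bank i lends (1 − rr)^i of the original deposit: Bank 1 lends 4.66·0.7000 = 3.2620, Bank 2 lends 4.66·0.7000² = 2.2834, and so on.
Summing a geometric series: total = 4.66·[0.7000·(1 − 0.7000^6) / (1 − 0.7000)] ≈ 9.5941 billion.

9.594 billion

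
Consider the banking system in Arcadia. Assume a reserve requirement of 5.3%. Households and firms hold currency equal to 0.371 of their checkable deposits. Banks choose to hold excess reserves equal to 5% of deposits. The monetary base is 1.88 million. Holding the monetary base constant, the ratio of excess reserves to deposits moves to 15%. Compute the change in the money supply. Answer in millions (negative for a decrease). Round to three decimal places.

-0.947 million

Initially m₁ = (1 + 0.371) / (0.053 + 0.05 + 0.371) ≈ 2.89241, so M₁ = 2.89241 × 1.88 ≈ 5.4377 million.
After the change m₂ = (1 + 0.371) / (0.053 + 0.15 + 0.371) ≈ 2.38850, so M₂ = 2.38850 × 1.88 ≈ 4.4904 million.
ΔM = M₂ − M₁ = 4.4904 − 5.4377 = -0.9473 million.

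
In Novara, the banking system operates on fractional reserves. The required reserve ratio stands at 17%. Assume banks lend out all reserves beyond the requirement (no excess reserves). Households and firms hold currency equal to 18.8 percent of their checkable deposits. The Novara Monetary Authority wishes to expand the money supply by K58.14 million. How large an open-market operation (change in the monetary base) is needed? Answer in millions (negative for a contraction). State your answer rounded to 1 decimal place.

The money multiplier is m = (1 + c) / (rr + c) = (1 + 0.188) / (0.17 + 0.188) ≈ 3.3184.
ΔMB = ΔM / m = (+58.14) / 3.3184 ≈ 17.5205 million.

K17.5 million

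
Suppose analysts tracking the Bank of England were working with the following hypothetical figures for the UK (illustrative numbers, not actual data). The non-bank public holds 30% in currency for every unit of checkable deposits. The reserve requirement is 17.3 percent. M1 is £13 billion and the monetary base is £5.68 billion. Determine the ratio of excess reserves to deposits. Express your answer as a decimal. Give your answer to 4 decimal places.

Using m = M/MB = 13/5.68 ≈ 2.288732. Since m = (1 + c)/(c + rr + e), the denominator satisfies c + rr + e = (1 + c)/m = (1 + 0.3) / 2.288732 ≈ 0.568000.
With c = 0.3 and rr = 0.173, the ratio of excess reserves to deposits is 0.568000 − 0.3 − 0.173 = 0.095.

0.0950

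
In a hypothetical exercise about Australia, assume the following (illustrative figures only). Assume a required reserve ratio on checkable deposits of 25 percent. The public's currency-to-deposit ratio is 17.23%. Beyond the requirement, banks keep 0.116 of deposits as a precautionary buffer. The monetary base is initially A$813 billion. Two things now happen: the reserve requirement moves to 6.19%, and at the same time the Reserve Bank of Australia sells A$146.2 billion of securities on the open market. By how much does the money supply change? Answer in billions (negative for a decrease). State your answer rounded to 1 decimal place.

A$461.6 billion

Before: m₁ = (1 + 0.1723) / (0.25 + 0.116 + 0.1723) ≈ 2.17778, MB₁ = 813, so M₁ = 2.17778 × 813 ≈ 1770.5351 billion.
After: m₂ = (1 + 0.1723) / (0.0619 + 0.116 + 0.1723) ≈ 3.34752, MB₂ = 813 − 146.2 = 666.8, so M₂ = 3.34752 × 666.8 ≈ 2232.1263 billion.
ΔM = M₂ − M₁ = 2232.1263 − 1770.5351 = 461.5912 billion.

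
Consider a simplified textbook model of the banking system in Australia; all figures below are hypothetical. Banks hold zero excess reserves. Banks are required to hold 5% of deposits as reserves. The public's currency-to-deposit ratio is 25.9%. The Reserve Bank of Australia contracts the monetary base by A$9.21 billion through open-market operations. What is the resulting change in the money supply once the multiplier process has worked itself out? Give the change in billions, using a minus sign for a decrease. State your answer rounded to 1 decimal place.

-37.5 billion

The money multiplier is m = (1 + c) / (rr + c) = (1 + 0.259) / (0.05 + 0.259) ≈ 4.0744.
The sale removes 9.21 billion of base, so ΔM = m × ΔMB = 4.0744 × (−9.21) ≈ -37.5252 billion.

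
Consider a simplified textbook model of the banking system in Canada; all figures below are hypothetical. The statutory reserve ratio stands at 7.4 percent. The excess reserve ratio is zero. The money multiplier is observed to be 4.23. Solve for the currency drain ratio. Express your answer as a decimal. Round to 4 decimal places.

0.2127

Using m = 4.23. From m = (1 + c)/(c + rr + e), rearranging gives 1 + c = m·(c + rr + e), so c·(1 − m) = m·(rr + e) − 1.
Hence c = [m·(rr + e) − 1]/(1 − m) = [4.23 × (0.074 + 0) − 1] / (1 − 4.23) ≈ 0.212687.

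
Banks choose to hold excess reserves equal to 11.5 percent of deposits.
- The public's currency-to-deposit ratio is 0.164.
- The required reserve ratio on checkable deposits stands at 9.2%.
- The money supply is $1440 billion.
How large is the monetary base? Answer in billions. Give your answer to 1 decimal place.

The money multiplier is m = (1 + c) / (rr + e + c) = (1 + 0.164) / (0.092 + 0.115 + 0.164) ≈ 3.137466.
MB = M / m = 1440 / 3.137466 ≈ 458.9691 billion.

$459.0 billion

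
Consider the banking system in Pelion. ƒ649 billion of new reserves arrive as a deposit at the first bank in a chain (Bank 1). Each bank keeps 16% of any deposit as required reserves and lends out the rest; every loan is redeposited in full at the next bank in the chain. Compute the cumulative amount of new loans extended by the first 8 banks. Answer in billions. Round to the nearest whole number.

ƒ2563 billion

Bank i lends (1 − rr)^i of the original deposit: Bank 1 lends 649·0.8400 = 545.1600, Bank 2 lends 649·0.8400² = 457.9344, and so on.
Summing a geometric series: total = 649·[0.8400·(1 − 0.8400^8) / (1 − 0.8400)] ≈ 2562.6749 billion.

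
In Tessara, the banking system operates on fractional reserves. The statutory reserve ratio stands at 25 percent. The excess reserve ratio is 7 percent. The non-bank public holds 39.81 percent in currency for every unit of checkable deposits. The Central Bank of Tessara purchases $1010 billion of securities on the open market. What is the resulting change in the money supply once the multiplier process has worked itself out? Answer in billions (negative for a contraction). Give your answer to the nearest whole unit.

The money multiplier is m = (1 + c) / (rr + e + c) = (1 + 0.3981) / (0.25 + 0.07 + 0.3981) ≈ 1.94694.
The purchase adds 1010 billion of base, so ΔM = m × ΔMB = 1.94694 × (+1010) = 1966.4094 billion.

$1966 billion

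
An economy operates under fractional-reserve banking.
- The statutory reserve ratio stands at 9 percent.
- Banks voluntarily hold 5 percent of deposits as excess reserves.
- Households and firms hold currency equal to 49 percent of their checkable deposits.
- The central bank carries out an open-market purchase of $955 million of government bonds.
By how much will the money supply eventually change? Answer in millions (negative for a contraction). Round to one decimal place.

The money multiplier is m = (1 + c) / (rr + e + c) = (1 + 0.49) / (0.09 + 0.05 + 0.49) ≈ 2.36508.
The purchase adds 955 million of base, so ΔM = m × ΔMB = 2.36508 × (+955) = 2258.6514 million.

$2258.7 million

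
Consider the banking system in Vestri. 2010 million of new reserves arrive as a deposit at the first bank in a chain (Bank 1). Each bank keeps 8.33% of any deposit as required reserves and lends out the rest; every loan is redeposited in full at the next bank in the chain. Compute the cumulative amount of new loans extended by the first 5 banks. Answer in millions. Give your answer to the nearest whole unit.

7801 million

Bank i lends (1 − rr)^i of the original deposit: Bank 1 lends 2010·0.9167 = 1842.5670, Bank 2 lends 2010·0.9167² ≈ 1689.0812, and so on.
Summing a geometric series: total = 2010·[0.9167·(1 − 0.9167^5) / (1 − 0.9167)] ≈ 7800.5940 million.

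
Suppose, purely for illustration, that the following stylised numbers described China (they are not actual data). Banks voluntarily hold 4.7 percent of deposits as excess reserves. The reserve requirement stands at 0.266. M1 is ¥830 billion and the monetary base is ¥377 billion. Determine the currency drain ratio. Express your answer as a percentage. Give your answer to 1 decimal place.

25.9%

Using m = M/MB = 830/377 ≈ 2.201592. From m = (1 + c)/(c + rr + e), rearranging gives 1 + c = m·(c + rr + e), so c·(1 − m) = m·(rr + e) − 1.
Hence c = [m·(rr + e) − 1]/(1 − m) = [2.201592 × (0.266 + 0.047) − 1] / (1 − 2.201592) ≈ 0.258741.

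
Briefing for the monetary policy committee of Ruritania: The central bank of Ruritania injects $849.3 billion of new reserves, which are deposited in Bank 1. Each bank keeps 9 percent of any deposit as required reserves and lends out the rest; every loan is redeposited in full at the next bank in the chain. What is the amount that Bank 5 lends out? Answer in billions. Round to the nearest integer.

$530 billion

Each bank lends a fraction (1 − rr) = 0.9100 of the deposit it receives, so Bank 5 receives 849.3·0.9100^4 and lends 849.3·0.9100^5 ≈ 529.9905 billion.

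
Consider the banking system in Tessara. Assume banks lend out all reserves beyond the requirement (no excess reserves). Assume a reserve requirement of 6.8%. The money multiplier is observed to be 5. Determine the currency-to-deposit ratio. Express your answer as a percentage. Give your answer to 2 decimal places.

Using m = 5. From m = (1 + c)/(c + rr + e), rearranging gives 1 + c = m·(c + rr + e), so c·(1 − m) = m·(rr + e) − 1.
Hence c = [m·(rr + e) − 1]/(1 − m) = [5 × (0.068 + 0) − 1] / (1 − 5) = 0.165000.

16.50%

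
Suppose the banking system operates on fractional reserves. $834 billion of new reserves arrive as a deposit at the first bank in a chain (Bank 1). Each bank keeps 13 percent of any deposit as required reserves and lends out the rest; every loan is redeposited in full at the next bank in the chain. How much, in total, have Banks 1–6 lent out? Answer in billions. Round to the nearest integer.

$3161 billion

Bank i lends (1 − rr)^i of the original deposit: Bank 1 lends 834·0.8700 = 725.5800, Bank 2 lends 834·0.8700² = 631.2546, and so on.
Summing a geometric series: total = 834·[0.8700·(1 − 0.8700^6) / (1 − 0.8700)] ≈ 3161.1500 billion.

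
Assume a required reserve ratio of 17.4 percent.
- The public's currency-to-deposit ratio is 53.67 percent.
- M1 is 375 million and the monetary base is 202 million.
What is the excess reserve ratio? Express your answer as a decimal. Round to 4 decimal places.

Using m = M/MB = 375/202 ≈ 1.856436. Since m = (1 + c)/(c + rr + e), the denominator satisfies c + rr + e = (1 + c)/m = (1 + 0.5367) / 1.856436 ≈ 0.827769.
With c = 0.5367 and rr = 0.174, the excess reserve ratio is 0.827769 − 0.5367 − 0.174 = 0.117069.

0.1171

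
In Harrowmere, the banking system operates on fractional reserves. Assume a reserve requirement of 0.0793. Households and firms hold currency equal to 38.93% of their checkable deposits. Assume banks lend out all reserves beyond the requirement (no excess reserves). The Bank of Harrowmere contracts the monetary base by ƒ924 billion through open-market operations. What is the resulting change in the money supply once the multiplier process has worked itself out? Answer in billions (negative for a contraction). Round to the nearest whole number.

The money multiplier is m = (1 + c) / (rr + c) = (1 + 0.3893) / (0.0793 + 0.3893) ≈ 2.9648.
The sale removes 924 billion of base, so ΔM = m × ΔMB = 2.9648 × (−924) = -2739.4752 billion.

-2739 billion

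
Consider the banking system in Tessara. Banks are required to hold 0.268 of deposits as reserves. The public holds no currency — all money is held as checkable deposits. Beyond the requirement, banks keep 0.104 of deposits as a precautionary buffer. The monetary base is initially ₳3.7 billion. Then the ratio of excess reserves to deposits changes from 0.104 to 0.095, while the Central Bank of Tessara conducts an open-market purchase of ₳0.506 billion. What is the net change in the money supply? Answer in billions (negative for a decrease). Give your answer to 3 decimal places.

₳1.641 billion

Before: m₁ = 1 / (0.268 + 0.104) ≈ 2.68817, MB₁ = 3.7, so M₁ = 2.68817 × 3.7 ≈ 9.9462 billion.
After: m₂ = 1 / (0.268 + 0.095) ≈ 2.75482, MB₂ = 3.7 + 0.506 = 4.206, so M₂ = 2.75482 × 4.206 ≈ 11.5868 billion.
ΔM = M₂ − M₁ = 11.5868 − 9.9462 = 1.6406 billion.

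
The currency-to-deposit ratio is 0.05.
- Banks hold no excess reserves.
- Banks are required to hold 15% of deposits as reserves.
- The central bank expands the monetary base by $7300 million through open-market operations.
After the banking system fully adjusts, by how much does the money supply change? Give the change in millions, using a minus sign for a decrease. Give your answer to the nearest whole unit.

$38325 million

The money multiplier is m = (1 + c) / (rr + c) = (1 + 0.05) / (0.15 + 0.05) = 5.25.
The purchase adds 7300 million of base, so ΔM = m × ΔMB = 5.25 × (+7300) = 38325 million.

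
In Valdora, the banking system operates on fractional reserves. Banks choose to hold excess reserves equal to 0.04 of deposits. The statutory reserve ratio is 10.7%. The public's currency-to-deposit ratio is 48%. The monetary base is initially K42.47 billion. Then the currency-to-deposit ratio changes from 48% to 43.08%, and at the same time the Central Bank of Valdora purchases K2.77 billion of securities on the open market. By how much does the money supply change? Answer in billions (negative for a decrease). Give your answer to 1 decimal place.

Before: m₁ = (1 + 0.48) / (0.107 + 0.04 + 0.48) ≈ 2.3604, MB₁ = 42.47, so M₁ = 2.3604 × 42.47 ≈ 100.2462 billion.
After: m₂ = (1 + 0.4308) / (0.107 + 0.04 + 0.4308) ≈ 2.4763, MB₂ = 42.47 + 2.77 = 45.24, so M₂ = 2.4763 × 45.24 ≈ 112.0278 billion.
ΔM = M₂ − M₁ = 112.0278 − 100.2462 = 11.7816 billion.

K11.8 billion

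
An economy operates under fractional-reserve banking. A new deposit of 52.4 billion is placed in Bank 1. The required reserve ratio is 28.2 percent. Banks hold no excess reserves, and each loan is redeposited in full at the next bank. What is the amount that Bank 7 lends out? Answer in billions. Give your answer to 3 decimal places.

5.155 billion

Each bank lends a fraction (1 − rr) = 0.7180 of the deposit it receives, so Bank 7 receives 52.4·0.7180^6 and lends 52.4·0.7180^7 ≈ 5.1547 billion.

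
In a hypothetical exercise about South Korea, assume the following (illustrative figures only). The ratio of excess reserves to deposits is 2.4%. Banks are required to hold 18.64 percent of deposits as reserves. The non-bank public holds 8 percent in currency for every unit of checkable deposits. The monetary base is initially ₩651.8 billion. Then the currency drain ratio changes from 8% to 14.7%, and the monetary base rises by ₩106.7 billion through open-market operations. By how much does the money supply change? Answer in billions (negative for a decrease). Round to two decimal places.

Before: m₁ = (1 + 0.08) / (0.1864 + 0.024 + 0.08) ≈ 3.719008, MB₁ = 651.8, so M₁ = 3.719008 × 651.8 ≈ 2424.0494 billion.
After: m₂ = (1 + 0.147) / (0.1864 + 0.024 + 0.147) ≈ 3.209289, MB₂ = 651.8 + 106.7 = 758.5, so M₂ = 3.209289 × 758.5 ≈ 2434.2457 billion.
ΔM = M₂ − M₁ = 2434.2457 − 2424.0494 = 10.1963 billion.

₩10.20 billion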